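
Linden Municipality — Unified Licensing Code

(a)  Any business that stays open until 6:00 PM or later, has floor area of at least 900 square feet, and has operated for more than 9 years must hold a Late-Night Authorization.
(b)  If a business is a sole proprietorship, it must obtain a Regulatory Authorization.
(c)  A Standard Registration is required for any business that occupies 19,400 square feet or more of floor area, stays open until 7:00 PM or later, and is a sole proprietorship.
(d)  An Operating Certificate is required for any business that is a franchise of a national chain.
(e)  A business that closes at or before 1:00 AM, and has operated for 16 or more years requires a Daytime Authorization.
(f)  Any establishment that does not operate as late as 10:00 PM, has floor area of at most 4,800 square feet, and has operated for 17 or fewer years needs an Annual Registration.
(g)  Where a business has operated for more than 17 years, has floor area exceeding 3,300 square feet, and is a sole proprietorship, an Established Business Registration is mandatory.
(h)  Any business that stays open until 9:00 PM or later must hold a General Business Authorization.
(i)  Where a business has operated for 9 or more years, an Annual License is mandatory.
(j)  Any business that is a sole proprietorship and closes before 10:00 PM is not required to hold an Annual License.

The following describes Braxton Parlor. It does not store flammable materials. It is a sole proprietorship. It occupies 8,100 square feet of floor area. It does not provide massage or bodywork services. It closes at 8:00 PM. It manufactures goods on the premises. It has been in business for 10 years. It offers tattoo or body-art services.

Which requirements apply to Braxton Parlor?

(a) closes 8:00 PM, after 6:00 PM; floor area 8,100 square feet ≥ 900 square feet; years in business 10 > 9 → Late-Night Authorization required.
(b) is a sole proprietorship → Regulatory Authorization required.
(c) floor area 8,100 square feet < 19,400 square feet; closes 8:00 PM, after 7:00 PM; is a sole proprietorship → Standard Registration not required.
(d) is a sole proprietorship (not: is a franchise of a national chain) → Operating Certificate not required.
(e) closes 8:00 PM, at/before 1:00 AM; years in business 10 < 16 → Daytime Authorization not required.
(f) closes 8:00 PM, at/before 10:00 PM; floor area 8,100 square feet > 4,800 square feet; years in business 10 ≤ 17 → Annual Registration not required.
(g) years in business 10 ≤ 17; floor area 8,100 square feet > 3,300 square feet; is a sole proprietorship → Established Business Registration not required.
(h) closes 8:00 PM, at/before 9:00 PM → General Business Authorization not required.
(i) years in business 10 ≥ 9 → Annual License required.
(j) is a sole proprietorship; closes 8:00 PM, at/before 10:00 PM → exempt from Annual License.

Late-Night Authorization, Regulatory Authorization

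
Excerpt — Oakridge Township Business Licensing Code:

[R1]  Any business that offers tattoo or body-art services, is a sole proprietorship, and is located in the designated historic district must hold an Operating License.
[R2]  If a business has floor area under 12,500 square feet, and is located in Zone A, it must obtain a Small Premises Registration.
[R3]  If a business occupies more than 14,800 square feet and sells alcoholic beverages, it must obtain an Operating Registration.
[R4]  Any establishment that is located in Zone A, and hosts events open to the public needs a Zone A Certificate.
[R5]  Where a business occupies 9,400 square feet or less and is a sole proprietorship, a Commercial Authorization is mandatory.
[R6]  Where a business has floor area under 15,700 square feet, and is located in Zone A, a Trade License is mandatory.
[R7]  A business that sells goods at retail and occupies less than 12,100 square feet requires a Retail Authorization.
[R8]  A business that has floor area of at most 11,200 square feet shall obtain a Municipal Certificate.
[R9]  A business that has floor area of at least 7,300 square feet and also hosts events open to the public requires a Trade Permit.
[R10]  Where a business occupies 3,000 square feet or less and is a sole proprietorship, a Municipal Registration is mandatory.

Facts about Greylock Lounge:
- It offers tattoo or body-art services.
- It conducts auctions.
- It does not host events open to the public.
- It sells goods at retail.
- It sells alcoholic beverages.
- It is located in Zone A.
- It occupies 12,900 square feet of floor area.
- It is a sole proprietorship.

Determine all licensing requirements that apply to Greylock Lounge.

Trade License

[R1] offers tattoo or body-art services; is a sole proprietorship; is located in Zone A (not: is located in the designated historic district) → Operating License not required.
[R2] floor area 12,900 square feet ≥ 12,500 square feet; is located in Zone A → Small Premises Registration not required.
[R3] floor area 12,900 square feet ≤ 14,800 square feet; sells alcoholic beverages → Operating Registration not required.
[R4] is located in Zone A; does not host events open to the public → Zone A Certificate not required.
[R5] floor area 12,900 square feet > 9,400 square feet; is a sole proprietorship → Commercial Authorization not required.
[R6] floor area 12,900 square feet < 15,700 square feet; is located in Zone A → Trade License required.
[R7] sells goods at retail; floor area 12,900 square feet ≥ 12,100 square feet → Retail Authorization not required.
[R8] floor area 12,900 square feet > 11,200 square feet → Municipal Certificate not required.
[R9] floor area 12,900 square feet ≥ 7,300 square feet; does not host events open to the public → Trade Permit not required.
[R10] floor area 12,900 square feet > 3,000 square feet; is a sole proprietorship → Municipal Registration not required.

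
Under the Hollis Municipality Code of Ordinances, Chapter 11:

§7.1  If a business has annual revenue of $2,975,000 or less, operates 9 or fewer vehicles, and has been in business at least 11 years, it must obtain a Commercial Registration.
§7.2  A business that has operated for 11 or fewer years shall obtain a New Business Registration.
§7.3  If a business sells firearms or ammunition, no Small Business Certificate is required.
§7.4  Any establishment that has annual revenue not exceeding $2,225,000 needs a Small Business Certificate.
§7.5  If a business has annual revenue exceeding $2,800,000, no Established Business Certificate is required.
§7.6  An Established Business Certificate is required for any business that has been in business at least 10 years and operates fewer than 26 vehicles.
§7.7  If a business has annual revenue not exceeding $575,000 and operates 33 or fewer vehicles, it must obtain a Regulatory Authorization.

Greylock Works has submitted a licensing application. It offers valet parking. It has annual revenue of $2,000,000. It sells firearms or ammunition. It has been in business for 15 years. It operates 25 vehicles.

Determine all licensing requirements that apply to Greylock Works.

Established Business Certificate

§7.1 revenue $2,000,000 ≤ $2,975,000; vehicles 25 > 9; years in business 15 ≥ 11 → Commercial Registration not required.
§7.2 years in business 15 > 11 → New Business Registration not required.
§7.3 sells firearms or ammunition → exempt from Small Business Certificate.
§7.4 revenue $2,000,000 ≤ $2,225,000 → Small Business Certificate required.
§7.5 revenue $2,000,000 ≤ $2,800,000 → Established Business Certificate exemption does not apply.
§7.6 years in business 15 ≥ 10; vehicles 25 < 26 → Established Business Certificate required.
§7.7 revenue $2,000,000 > $575,000; vehicles 25 ≤ 33 → Regulatory Authorization not required.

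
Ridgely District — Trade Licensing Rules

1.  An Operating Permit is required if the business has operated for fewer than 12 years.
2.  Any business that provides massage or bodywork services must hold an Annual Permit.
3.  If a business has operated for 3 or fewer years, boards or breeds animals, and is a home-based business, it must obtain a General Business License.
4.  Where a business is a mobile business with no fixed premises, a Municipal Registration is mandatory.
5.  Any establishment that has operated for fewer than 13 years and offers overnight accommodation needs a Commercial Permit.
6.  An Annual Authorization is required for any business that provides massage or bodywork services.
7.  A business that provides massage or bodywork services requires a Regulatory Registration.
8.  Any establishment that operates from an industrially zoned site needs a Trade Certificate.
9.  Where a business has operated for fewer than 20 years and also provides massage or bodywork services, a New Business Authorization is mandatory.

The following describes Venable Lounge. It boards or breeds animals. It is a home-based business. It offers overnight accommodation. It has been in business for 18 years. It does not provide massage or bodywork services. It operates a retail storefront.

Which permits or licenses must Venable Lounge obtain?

1. years in business 18 ≥ 12 → Operating Permit not required.
2. does not provide massage or bodywork services → Annual Permit not required.
3. years in business 18 > 3; boards or breeds animals; is a home-based business → General Business License not required.
4. is a home-based business (not: is a mobile business with no fixed premises) → Municipal Registration not required.
5. years in business 18 ≥ 13; offers overnight accommodation → Commercial Permit not required.
6. does not provide massage or bodywork services → Annual Authorization not required.
7. does not provide massage or bodywork services → Regulatory Registration not required.
8. is a home-based business (not: operates from an industrially zoned site) → Trade Certificate not required.
9. years in business 18 < 20; does not provide massage or bodywork services → New Business Authorization not required.

None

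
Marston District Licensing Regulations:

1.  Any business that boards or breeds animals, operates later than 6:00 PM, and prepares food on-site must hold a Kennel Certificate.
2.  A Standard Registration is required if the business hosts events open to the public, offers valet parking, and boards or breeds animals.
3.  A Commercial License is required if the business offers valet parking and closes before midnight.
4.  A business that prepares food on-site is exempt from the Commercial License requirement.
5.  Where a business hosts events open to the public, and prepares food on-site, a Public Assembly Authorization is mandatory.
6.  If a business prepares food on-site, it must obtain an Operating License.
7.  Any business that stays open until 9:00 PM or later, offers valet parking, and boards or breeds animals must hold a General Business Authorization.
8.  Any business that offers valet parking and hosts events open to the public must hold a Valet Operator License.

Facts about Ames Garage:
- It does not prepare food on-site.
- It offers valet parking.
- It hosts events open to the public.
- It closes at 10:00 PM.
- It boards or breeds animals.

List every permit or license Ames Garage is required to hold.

Commercial License, General Business Authorization, Standard Registration, Valet Operator License

1. boards or breeds animals; closes 10:00 PM, after 6:00 PM; does not prepare food on-site → Kennel Certificate not required.
2. hosts events open to the public; offers valet parking; boards or breeds animals → Standard Registration required.
3. offers valet parking; closes 10:00 PM, at/before midnight → Commercial License required.
4. does not prepare food on-site → Commercial License exemption does not apply.
5. hosts events open to the public; does not prepare food on-site → Public Assembly Authorization not required.
6. does not prepare food on-site → Operating License not required.
7. closes 10:00 PM, after 9:00 PM; offers valet parking; boards or breeds animals → General Business Authorization required.
8. offers valet parking; hosts events open to the public → Valet Operator License required.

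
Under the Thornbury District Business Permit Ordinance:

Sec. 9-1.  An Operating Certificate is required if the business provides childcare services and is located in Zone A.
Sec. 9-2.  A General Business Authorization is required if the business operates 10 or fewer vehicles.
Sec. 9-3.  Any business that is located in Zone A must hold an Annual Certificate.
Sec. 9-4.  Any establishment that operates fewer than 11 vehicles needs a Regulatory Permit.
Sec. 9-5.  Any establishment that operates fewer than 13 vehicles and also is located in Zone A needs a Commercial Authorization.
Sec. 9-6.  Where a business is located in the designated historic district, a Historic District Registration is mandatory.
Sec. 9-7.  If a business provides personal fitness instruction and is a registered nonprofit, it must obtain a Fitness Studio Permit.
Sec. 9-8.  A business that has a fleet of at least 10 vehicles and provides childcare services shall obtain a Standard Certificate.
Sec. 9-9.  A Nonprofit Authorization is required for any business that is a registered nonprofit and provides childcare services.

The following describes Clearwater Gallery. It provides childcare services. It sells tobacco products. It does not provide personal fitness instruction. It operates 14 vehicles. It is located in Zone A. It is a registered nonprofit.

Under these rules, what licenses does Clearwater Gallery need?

Annual Certificate, Nonprofit Authorization, Operating Certificate, Standard Certificate

Sec. 9-1. provides childcare services; is located in Zone A → Operating Certificate required.
Sec. 9-2. vehicles 14 > 10 → General Business Authorization not required.
Sec. 9-3. is located in Zone A → Annual Certificate required.
Sec. 9-4. vehicles 14 ≥ 11 → Regulatory Permit not required.
Sec. 9-5. vehicles 14 ≥ 13; is located in Zone A → Commercial Authorization not required.
Sec. 9-6. is located in Zone A (not: is located in the designated historic district) → Historic District Registration not required.
Sec. 9-7. does not provide personal fitness instruction; is a registered nonprofit → Fitness Studio Permit not required.
Sec. 9-8. vehicles 14 ≥ 10; provides childcare services → Standard Certificate required.
Sec. 9-9. is a registered nonprofit; provides childcare services → Nonprofit Authorization required.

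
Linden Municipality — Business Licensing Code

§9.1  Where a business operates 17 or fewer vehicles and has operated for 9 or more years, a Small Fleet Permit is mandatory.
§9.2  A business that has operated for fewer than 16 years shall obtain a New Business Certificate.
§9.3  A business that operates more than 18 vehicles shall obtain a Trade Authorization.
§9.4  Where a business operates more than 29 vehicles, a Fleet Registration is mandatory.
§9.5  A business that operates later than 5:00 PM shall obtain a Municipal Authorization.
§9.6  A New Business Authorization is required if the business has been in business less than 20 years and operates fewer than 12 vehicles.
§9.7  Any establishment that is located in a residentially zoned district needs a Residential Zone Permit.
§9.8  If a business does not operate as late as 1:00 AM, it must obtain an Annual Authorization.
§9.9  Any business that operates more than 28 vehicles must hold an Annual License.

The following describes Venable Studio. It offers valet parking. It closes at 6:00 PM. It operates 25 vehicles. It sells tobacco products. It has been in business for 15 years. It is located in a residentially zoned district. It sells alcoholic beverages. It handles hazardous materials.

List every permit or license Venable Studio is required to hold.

§9.1 vehicles 25 > 17; years in business 15 ≥ 9 → Small Fleet Permit not required.
§9.2 years in business 15 < 16 → New Business Certificate required.
§9.3 vehicles 25 > 18 → Trade Authorization required.
§9.4 vehicles 25 ≤ 29 → Fleet Registration not required.
§9.5 closes 6:00 PM, after 5:00 PM → Municipal Authorization required.
§9.6 years in business 15 < 20; vehicles 25 ≥ 12 → New Business Authorization not required.
§9.7 is located in a residentially zoned district → Residential Zone Permit required.
§9.8 closes 6:00 PM, at/before 1:00 AM → Annual Authorization required.
§9.9 vehicles 25 ≤ 28 → Annual License not required.

Annual Authorization, Municipal Authorization, New Business Certificate, Residential Zone Permit, Trade Authorization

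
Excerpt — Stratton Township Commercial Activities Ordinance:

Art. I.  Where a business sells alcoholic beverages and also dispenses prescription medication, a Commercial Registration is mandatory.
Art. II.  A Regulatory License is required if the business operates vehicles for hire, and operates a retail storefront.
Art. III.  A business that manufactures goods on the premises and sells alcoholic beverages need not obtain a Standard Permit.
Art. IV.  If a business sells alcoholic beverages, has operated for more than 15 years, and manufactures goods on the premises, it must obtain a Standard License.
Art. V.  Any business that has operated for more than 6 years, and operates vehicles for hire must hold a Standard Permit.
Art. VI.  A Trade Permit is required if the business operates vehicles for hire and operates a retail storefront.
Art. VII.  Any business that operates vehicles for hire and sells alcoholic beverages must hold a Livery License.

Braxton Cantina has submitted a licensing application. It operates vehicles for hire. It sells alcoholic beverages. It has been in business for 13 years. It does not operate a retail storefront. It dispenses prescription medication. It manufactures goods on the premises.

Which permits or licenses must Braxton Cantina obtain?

Commercial Registration, Livery License

Art. I. sells alcoholic beverages; dispenses prescription medication → Commercial Registration required.
Art. II. operates vehicles for hire; does not operate a retail storefront → Regulatory License not required.
Art. III. manufactures goods on the premises; sells alcoholic beverages → exempt from Standard Permit.
Art. IV. sells alcoholic beverages; years in business 13 ≤ 15; manufactures goods on the premises → Standard License not required.
Art. V. years in business 13 > 6; operates vehicles for hire → Standard Permit required.
Art. VI. operates vehicles for hire; does not operate a retail storefront → Trade Permit not required.
Art. VII. operates vehicles for hire; sells alcoholic beverages → Livery License required.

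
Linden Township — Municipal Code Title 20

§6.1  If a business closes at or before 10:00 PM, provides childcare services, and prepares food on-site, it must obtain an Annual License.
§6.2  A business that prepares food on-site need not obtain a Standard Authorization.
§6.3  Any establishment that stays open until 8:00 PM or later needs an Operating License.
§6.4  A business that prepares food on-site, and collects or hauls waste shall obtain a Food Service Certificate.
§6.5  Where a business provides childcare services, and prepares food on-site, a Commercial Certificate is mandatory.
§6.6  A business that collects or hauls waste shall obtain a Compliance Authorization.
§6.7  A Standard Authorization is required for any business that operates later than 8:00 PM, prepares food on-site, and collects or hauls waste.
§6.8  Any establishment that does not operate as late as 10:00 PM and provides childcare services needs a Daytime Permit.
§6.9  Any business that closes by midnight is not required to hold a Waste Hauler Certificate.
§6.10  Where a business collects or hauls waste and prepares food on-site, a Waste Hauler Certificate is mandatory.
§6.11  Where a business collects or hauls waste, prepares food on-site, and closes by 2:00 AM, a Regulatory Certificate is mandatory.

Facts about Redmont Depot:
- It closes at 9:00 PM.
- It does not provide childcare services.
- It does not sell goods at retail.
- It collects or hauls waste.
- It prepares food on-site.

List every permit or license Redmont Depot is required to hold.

Compliance Authorization, Food Service Certificate, Operating License, Regulatory Certificate

§6.1 closes 9:00 PM, at/before 10:00 PM; does not provide childcare services; prepares food on-site → Annual License not required.
§6.2 prepares food on-site → exempt from Standard Authorization.
§6.3 closes 9:00 PM, after 8:00 PM → Operating License required.
§6.4 prepares food on-site; collects or hauls waste → Food Service Certificate required.
§6.5 does not provide childcare services; prepares food on-site → Commercial Certificate not required.
§6.6 collects or hauls waste → Compliance Authorization required.
§6.7 closes 9:00 PM, after 8:00 PM; prepares food on-site; collects or hauls waste → Standard Authorization required.
§6.8 closes 9:00 PM, at/before 10:00 PM; does not provide childcare services → Daytime Permit not required.
§6.9 closes 9:00 PM, at/before midnight → exempt from Waste Hauler Certificate.
§6.10 collects or hauls waste; prepares food on-site → Waste Hauler Certificate required.
§6.11 collects or hauls waste; prepares food on-site; closes 9:00 PM, at/before 2:00 AM → Regulatory Certificate required.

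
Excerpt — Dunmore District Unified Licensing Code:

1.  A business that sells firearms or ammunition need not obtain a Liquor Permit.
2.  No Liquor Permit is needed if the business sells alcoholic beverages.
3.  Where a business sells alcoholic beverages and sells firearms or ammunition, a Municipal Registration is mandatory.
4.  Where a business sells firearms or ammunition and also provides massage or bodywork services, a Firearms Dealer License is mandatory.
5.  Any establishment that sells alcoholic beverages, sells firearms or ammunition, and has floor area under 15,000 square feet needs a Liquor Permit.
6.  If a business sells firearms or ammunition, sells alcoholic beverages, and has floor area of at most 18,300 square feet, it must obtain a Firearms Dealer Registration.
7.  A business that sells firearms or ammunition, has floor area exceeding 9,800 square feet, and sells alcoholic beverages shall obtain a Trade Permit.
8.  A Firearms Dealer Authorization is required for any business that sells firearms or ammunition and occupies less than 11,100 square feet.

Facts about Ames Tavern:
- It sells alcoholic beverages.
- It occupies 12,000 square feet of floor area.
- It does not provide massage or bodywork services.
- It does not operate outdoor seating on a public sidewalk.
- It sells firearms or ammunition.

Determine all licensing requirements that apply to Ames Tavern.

1. sells firearms or ammunition → exempt from Liquor Permit.
2. sells alcoholic beverages → exempt from Liquor Permit.
3. sells alcoholic beverages; sells firearms or ammunition → Municipal Registration required.
4. sells firearms or ammunition; does not provide massage or bodywork services → Firearms Dealer License not required.
5. sells alcoholic beverages; sells firearms or ammunition; floor area 12,000 square feet < 15,000 square feet → Liquor Permit required.
6. sells firearms or ammunition; sells alcoholic beverages; floor area 12,000 square feet ≤ 18,300 square feet → Firearms Dealer Registration required.
7. sells firearms or ammunition; floor area 12,000 square feet > 9,800 square feet; sells alcoholic beverages → Trade Permit required.
8. sells firearms or ammunition; floor area 12,000 square feet ≥ 11,100 square feet → Firearms Dealer Authorization not required.

Firearms Dealer Registration, Municipal Registration, Trade Permit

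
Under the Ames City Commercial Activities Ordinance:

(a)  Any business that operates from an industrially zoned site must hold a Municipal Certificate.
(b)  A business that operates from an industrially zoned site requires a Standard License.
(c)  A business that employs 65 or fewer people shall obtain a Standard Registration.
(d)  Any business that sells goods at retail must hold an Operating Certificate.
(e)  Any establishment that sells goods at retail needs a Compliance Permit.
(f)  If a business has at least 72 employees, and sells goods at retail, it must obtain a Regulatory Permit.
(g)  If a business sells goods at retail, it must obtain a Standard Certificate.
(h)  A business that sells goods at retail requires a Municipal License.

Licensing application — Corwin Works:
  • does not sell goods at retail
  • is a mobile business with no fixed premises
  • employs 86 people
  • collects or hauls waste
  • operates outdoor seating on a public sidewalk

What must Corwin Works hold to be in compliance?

(a) is a mobile business with no fixed premises (not: operates from an industrially zoned site) → Municipal Certificate not required.
(b) is a mobile business with no fixed premises (not: operates from an industrially zoned site) → Standard License not required.
(c) employees 86 > 65 → Standard Registration not required.
(d) does not sell goods at retail → Operating Certificate not required.
(e) does not sell goods at retail → Compliance Permit not required.
(f) employees 86 ≥ 72; does not sell goods at retail → Regulatory Permit not required.
(g) does not sell goods at retail → Standard Certificate not required.
(h) does not sell goods at retail → Municipal License not required.

None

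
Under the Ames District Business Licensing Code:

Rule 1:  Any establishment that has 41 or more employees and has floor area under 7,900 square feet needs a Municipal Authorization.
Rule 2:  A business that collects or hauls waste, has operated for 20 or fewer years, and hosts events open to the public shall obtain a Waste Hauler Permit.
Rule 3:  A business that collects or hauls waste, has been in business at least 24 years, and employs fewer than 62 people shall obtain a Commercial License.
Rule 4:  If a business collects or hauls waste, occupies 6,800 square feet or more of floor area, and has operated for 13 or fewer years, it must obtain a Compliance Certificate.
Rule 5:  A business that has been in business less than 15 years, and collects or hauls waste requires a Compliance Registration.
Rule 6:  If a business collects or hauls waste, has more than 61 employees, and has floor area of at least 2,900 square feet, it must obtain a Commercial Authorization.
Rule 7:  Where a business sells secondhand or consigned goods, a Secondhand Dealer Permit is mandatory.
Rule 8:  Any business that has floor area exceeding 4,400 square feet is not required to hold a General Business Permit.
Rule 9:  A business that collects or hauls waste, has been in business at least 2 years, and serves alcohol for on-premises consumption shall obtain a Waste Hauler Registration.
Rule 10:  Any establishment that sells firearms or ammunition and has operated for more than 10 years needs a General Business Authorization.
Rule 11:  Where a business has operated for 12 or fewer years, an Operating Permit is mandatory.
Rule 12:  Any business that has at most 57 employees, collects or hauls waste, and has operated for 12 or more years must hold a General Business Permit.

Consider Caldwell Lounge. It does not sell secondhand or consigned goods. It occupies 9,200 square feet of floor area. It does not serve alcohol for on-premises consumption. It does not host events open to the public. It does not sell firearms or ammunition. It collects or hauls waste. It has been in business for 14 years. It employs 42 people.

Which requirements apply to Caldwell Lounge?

Compliance Registration

Rule 1: employees 42 ≥ 41; floor area 9,200 square feet ≥ 7,900 square feet → Municipal Authorization not required.
Rule 2: collects or hauls waste; years in business 14 ≤ 20; does not host events open to the public → Waste Hauler Permit not required.
Rule 3: collects or hauls waste; years in business 14 < 24; employees 42 < 62 → Commercial License not required.
Rule 4: collects or hauls waste; floor area 9,200 square feet ≥ 6,800 square feet; years in business 14 > 13 → Compliance Certificate not required.
Rule 5: years in business 14 < 15; collects or hauls waste → Compliance Registration required.
Rule 6: collects or hauls waste; employees 42 ≤ 61; floor area 9,200 square feet ≥ 2,900 square feet → Commercial Authorization not required.
Rule 7: does not sell secondhand or consigned goods → Secondhand Dealer Permit not required.
Rule 8: floor area 9,200 square feet > 4,400 square feet → exempt from General Business Permit.
Rule 9: collects or hauls waste; years in business 14 ≥ 2; does not serve alcohol for on-premises consumption → Waste Hauler Registration not required.
Rule 10: does not sell firearms or ammunition; years in business 14 > 10 → General Business Authorization not required.
Rule 11: years in business 14 > 12 → Operating Permit not required.
Rule 12: employees 42 ≤ 57; collects or hauls waste; years in business 14 ≥ 12 → General Business Permit required.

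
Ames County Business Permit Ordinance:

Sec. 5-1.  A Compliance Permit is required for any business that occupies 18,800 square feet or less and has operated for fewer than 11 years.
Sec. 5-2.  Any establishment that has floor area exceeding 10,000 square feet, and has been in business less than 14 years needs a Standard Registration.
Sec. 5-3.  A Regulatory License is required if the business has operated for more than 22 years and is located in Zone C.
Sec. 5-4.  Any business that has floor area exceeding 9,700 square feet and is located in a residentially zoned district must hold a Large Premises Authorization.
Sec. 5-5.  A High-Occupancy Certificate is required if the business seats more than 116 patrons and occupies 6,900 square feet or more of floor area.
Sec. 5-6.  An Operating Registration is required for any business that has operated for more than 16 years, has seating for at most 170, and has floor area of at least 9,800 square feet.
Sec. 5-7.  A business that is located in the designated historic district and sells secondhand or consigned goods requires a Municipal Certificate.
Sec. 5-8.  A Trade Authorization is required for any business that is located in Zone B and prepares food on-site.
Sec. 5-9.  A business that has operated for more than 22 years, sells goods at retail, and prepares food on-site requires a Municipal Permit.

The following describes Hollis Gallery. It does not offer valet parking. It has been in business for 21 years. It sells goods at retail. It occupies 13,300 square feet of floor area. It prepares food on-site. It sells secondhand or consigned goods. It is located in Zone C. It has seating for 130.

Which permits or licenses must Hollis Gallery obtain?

High-Occupancy Certificate, Operating Registration

Sec. 5-1. floor area 13,300 square feet ≤ 18,800 square feet; years in business 21 ≥ 11 → Compliance Permit not required.
Sec. 5-2. floor area 13,300 square feet > 10,000 square feet; years in business 21 ≥ 14 → Standard Registration not required.
Sec. 5-3. years in business 21 ≤ 22; is located in Zone C → Regulatory License not required.
Sec. 5-4. floor area 13,300 square feet > 9,700 square feet; is located in Zone C (not: is located in a residentially zoned district) → Large Premises Authorization not required.
Sec. 5-5. seating 130 > 116; floor area 13,300 square feet ≥ 6,900 square feet → High-Occupancy Certificate required.
Sec. 5-6. years in business 21 > 16; seating 130 ≤ 170; floor area 13,300 square feet ≥ 9,800 square feet → Operating Registration required.
Sec. 5-7. is located in Zone C (not: is located in the designated historic district); sells secondhand or consigned goods → Municipal Certificate not required.
Sec. 5-8. is located in Zone C (not: is located in Zone B); prepares food on-site → Trade Authorization not required.
Sec. 5-9. years in business 21 ≤ 22; sells goods at retail; prepares food on-site → Municipal Permit not required.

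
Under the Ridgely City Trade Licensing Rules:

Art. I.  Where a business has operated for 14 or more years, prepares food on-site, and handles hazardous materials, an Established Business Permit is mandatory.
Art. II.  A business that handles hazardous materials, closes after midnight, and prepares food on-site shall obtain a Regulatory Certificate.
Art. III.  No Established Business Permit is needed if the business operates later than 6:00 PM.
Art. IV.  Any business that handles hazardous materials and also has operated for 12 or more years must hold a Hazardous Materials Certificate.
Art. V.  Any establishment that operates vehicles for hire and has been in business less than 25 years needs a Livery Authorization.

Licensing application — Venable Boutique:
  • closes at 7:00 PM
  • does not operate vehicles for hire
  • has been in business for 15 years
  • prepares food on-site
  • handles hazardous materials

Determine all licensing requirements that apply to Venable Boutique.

Art. I. years in business 15 ≥ 14; prepares food on-site; handles hazardous materials → Established Business Permit required.
Art. II. handles hazardous materials; closes 7:00 PM, at/before midnight; prepares food on-site → Regulatory Certificate not required.
Art. III. closes 7:00 PM, after 6:00 PM → exempt from Established Business Permit.
Art. IV. handles hazardous materials; years in business 15 ≥ 12 → Hazardous Materials Certificate required.
Art. V. does not operate vehicles for hire; years in business 15 < 25 → Livery Authorization not required.

Hazardous Materials Certificate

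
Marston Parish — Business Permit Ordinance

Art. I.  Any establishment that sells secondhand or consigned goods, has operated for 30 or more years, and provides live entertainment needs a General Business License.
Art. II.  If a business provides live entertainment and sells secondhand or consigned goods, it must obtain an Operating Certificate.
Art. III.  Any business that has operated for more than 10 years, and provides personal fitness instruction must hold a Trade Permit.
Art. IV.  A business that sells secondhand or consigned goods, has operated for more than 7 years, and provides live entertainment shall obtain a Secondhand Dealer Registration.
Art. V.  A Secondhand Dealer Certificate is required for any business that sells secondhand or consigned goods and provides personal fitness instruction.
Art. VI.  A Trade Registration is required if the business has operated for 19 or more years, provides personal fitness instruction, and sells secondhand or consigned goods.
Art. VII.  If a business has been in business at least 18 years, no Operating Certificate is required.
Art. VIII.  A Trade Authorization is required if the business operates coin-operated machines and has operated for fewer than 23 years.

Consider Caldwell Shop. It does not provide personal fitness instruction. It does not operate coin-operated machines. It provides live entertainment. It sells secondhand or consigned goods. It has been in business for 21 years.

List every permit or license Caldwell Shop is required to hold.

Secondhand Dealer Registration

Art. I. sells secondhand or consigned goods; years in business 21 < 30; provides live entertainment → General Business License not required.
Art. II. provides live entertainment; sells secondhand or consigned goods → Operating Certificate required.
Art. III. years in business 21 > 10; does not provide personal fitness instruction → Trade Permit not required.
Art. IV. sells secondhand or consigned goods; years in business 21 > 7; provides live entertainment → Secondhand Dealer Registration required.
Art. V. sells secondhand or consigned goods; does not provide personal fitness instruction → Secondhand Dealer Certificate not required.
Art. VI. years in business 21 ≥ 19; does not provide personal fitness instruction; sells secondhand or consigned goods → Trade Registration not required.
Art. VII. years in business 21 ≥ 18 → exempt from Operating Certificate.
Art. VIII. does not operate coin-operated machines; years in business 21 < 23 → Trade Authorization not required.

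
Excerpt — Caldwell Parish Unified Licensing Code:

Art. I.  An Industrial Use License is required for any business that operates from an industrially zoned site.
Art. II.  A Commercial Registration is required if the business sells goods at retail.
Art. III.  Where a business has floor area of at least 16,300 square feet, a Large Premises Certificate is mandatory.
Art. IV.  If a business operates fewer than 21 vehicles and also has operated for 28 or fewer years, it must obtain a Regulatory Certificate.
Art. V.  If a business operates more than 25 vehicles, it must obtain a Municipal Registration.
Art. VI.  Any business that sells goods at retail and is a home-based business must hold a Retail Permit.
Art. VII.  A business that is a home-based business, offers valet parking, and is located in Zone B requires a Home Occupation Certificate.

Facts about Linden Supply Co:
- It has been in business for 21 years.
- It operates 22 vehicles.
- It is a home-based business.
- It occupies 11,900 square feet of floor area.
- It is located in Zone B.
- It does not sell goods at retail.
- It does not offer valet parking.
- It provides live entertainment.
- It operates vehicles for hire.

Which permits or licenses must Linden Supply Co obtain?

Art. I. is a home-based business (not: operates from an industrially zoned site) → Industrial Use License not required.
Art. II. does not sell goods at retail → Commercial Registration not required.
Art. III. floor area 11,900 square feet < 16,300 square feet → Large Premises Certificate not required.
Art. IV. vehicles 22 ≥ 21; years in business 21 ≤ 28 → Regulatory Certificate not required.
Art. V. vehicles 22 ≤ 25 → Municipal Registration not required.
Art. VI. does not sell goods at retail; is a home-based business → Retail Permit not required.
Art. VII. is a home-based business; does not offer valet parking; is located in Zone B → Home Occupation Certificate not required.

None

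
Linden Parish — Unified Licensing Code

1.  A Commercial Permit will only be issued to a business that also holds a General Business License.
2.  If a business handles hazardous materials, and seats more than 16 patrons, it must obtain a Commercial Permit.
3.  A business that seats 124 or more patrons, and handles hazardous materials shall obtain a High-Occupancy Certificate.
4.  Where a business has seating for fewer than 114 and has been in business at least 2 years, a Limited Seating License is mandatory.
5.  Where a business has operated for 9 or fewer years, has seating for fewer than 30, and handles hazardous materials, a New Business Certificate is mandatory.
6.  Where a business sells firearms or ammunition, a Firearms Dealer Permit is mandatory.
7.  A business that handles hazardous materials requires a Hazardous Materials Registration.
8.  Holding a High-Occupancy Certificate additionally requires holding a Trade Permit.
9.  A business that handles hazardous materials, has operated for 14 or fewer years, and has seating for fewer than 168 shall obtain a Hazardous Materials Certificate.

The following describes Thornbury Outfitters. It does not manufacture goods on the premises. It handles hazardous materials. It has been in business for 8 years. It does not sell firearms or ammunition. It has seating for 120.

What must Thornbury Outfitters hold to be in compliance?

1. Commercial Permit is required → General Business License also required.
2. handles hazardous materials; seating 120 > 16 → Commercial Permit required.
3. seating 120 < 124; handles hazardous materials → High-Occupancy Certificate not required.
4. seating 120 ≥ 114; years in business 8 ≥ 2 → Limited Seating License not required.
5. years in business 8 ≤ 9; seating 120 ≥ 30; handles hazardous materials → New Business Certificate not required.
6. does not sell firearms or ammunition → Firearms Dealer Permit not required.
7. handles hazardous materials → Hazardous Materials Registration required.
8. High-Occupancy Certificate is not required → no effect.
9. handles hazardous materials; years in business 8 ≤ 14; seating 120 < 168 → Hazardous Materials Certificate required.

Commercial Permit, General Business License, Hazardous Materials Certificate, Hazardous Materials Registration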